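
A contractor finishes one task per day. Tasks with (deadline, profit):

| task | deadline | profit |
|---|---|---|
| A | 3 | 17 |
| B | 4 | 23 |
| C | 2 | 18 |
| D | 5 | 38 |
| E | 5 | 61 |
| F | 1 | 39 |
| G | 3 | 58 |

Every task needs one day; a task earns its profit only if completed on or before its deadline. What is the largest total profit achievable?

219

Profit order: E=61 G=58 F=39 D=38 B=23 C=18 A=17
Assign: E→slot 5, G→slot 3, F→slot 1, D→slot 4, B→slot 2, C skipped, A skipped.
Slots: [1:F] [2:B] [3:G] [4:D] [5:E]
Profit = 39 + 23 + 58 + 38 + 61 = 219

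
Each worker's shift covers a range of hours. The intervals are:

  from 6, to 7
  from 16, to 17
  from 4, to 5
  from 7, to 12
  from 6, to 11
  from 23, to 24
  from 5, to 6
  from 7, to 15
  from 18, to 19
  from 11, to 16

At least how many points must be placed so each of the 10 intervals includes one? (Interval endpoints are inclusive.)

Sort by right endpoint; whenever an interval is uncovered, place a point at its right end.
Sorted: [4,5] [5,6] [6,7] [6,11] [7,12] [7,15] [11,16] [16,17] [18,19] [23,24]
{[4,5],[5,6]} hit by 5; {[6,7],[6,11],[7,12],[7,15]} hit by 7; {[11,16],[16,17]} hit by 16; {[18,19]} hit by 19; {[23,24]} hit by 24.
Points: 5, 7, 16, 19, 24 (5 total).

5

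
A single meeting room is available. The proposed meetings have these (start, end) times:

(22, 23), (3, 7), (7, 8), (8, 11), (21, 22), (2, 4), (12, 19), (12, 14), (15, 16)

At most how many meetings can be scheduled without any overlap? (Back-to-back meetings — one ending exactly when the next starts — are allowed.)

Sorted by end: (2,4)  (3,7)  (7,8)  (8,11)  (12,14)  (15,16)  (12,19)  (21,22)  (22,23)
take (2,4); take (7,8); take (8,11); take (12,14); take (15,16); take (21,22); take (22,23).
Selected 7 meetings.

7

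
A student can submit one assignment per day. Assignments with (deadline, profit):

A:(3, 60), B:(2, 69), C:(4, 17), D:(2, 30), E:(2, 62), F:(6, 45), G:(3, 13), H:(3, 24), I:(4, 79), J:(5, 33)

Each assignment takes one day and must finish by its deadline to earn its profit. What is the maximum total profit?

348

By profit: I(d4,79), B(d2,69), E(d2,62), A(d3,60), F(d6,45), J(d5,33), D(d2,30), H(d3,24), C(d4,17), G(d3,13)
I→slot 4; B→slot 2; E→slot 1; A→slot 3; F→slot 6; J→slot 5; D skipped; H skipped; C skipped; G skipped.
Profit = 62 + 69 + 60 + 79 + 33 + 45 = 348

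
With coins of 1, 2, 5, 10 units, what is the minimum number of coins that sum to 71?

Use the largest denomination that fits, subtract, and repeat.
71 = 7×10 + 1×1
Total coins = 7 + 1 = 8

8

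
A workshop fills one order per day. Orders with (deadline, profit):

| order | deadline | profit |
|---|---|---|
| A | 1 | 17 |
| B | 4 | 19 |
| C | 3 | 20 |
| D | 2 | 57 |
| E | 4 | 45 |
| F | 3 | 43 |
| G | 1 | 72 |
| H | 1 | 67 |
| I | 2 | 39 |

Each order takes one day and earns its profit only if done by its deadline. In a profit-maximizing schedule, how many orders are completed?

4

Sort by profit descending; place each in the latest free slot ≤ its deadline.
Profit order: G=72 H=67 D=57 E=45 F=43 I=39 C=20 B=19 A=17
Assign: G→slot 1, H skipped, D→slot 2, E→slot 4, F→slot 3, I skipped, C skipped, B skipped, A skipped.
Slots: [1:G] [2:D] [3:F] [4:E]
4 of 9 scheduled.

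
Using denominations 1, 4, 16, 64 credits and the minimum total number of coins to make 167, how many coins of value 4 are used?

Greedy: take as many of the largest coin as possible, then repeat with the remainder.
167 − 2×64→39 − 2×16→7 − 1×4→3 − 3×1→0
Count of 4: 1

1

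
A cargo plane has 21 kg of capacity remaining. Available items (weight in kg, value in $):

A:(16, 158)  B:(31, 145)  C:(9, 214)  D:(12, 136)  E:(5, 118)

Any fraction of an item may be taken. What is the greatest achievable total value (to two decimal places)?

411.33

Sort by value per unit weight and fill in that order.
Order: C (214/9=23.78) > E (118/5=23.60) > D (136/12=11.33) > A (158/16=9.88) > B (145/31=4.68)
Fill: take C (9 @ 214) → take E (5 @ 118) → take 7/12 of D → 79.33; 21/21 used.
Total value = 411.33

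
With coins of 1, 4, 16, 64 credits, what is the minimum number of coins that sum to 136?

Greedy: take as many of the largest coin as possible, then repeat with the remainder.
136 − 2×64→8 − 2×4→0
Total coins = 2 + 2 = 4

4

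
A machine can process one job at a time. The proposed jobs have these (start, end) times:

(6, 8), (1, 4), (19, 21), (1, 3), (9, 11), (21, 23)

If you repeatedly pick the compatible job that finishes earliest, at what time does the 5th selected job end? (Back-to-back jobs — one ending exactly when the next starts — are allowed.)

By end time: (1,3), (1,4), (6,8), (9,11), (19,21), (21,23).
Pick (1,3); next start ≥ 3 → (6,8); next start ≥ 8 → (9,11); next start ≥ 11 → (19,21); next start ≥ 21 → (21,23).
Selected: (1,3) (6,8) (9,11) (19,21) (21,23)

23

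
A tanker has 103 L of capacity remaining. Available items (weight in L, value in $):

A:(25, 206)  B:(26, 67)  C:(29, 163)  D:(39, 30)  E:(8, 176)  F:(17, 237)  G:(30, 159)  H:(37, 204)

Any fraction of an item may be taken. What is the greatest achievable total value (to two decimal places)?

914.32

Greedy by value/weight ratio, highest first.
Ratios (sorted): E 22.00, F 13.94, A 8.24, C 5.62, H 5.51, G 5.30, B 2.58, D 0.77
take E (8 @ 176); take F (17 @ 237); take A (25 @ 206); take C (29 @ 163); take 24/37 of H → 132.32. Capacity used 103/103.
Total value = 914.32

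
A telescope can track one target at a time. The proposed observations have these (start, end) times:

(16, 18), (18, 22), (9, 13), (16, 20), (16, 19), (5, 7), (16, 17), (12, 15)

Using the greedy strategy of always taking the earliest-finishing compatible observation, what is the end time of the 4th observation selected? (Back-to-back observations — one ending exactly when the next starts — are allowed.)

Sort by end time and greedily take each interval whose start is ≥ the last chosen end.
By end time: (5,7), (9,13), (12,15), (16,17), (16,18), (16,19), (16,20), (18,22).
Pick (5,7); next start ≥ 7 → (9,13); next start ≥ 13 → (16,17); next start ≥ 17 → (18,22).
Selected: (5,7) (9,13) (16,17) (18,22)

22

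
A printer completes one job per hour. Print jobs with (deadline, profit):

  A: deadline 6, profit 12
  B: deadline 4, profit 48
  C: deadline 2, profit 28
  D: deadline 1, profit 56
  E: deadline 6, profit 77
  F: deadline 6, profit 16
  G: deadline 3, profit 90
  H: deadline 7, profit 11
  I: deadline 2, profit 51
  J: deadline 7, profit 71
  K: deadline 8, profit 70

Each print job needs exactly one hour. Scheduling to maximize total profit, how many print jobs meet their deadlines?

Sort by profit descending; place each in the latest free slot ≤ its deadline.
By profit: G(d3,90), E(d6,77), J(d7,71), K(d8,70), D(d1,56), I(d2,51), B(d4,48), C(d2,28), F(d6,16), A(d6,12), H(d7,11)
G→slot 3; E→slot 6; J→slot 7; K→slot 8; D→slot 1; I→slot 2; B→slot 4; C skipped; F→slot 5; A skipped; H skipped.
8 of 11 scheduled.

8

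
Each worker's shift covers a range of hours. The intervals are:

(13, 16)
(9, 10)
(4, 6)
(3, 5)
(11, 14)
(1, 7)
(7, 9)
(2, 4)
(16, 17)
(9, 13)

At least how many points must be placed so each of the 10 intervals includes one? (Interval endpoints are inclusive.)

Sort by right endpoint; whenever an interval is uncovered, place a point at its right end.
Sorted: [2,4] [3,5] [4,6] [1,7] [7,9] [9,10] [9,13] [11,14] [13,16] [16,17]
{[2,4],[3,5],[4,6],[1,7]} hit by 4; {[7,9],[9,10],[9,13]} hit by 9; {[11,14],[13,16]} hit by 14; {[16,17]} hit by 17.
Points: 4, 9, 14, 17 (4 total).

4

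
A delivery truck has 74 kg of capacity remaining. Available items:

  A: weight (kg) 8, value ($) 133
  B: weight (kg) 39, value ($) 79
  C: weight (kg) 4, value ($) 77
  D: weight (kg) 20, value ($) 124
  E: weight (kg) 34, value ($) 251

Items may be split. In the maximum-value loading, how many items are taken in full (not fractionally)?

Sort by value per unit weight and fill in that order.
Ratios (sorted): C 19.25, A 16.62, E 7.38, D 6.20, B 2.03
take C (4 @ 77); take A (8 @ 133); take E (34 @ 251); take D (20 @ 124); take 8/39 of B → 16.21. Capacity used 74/74.
4 item(s) taken whole; one partial (take 8/39 of B).

4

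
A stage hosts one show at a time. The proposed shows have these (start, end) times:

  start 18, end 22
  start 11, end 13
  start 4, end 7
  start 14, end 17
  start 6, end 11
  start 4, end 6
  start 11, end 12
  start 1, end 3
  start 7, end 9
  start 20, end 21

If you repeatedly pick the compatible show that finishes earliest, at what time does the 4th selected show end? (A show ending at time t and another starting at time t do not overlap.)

Order by finish time; keep every interval that doesn't clash with the previous kept one.
By end time: (1,3), (4,6), (4,7), (7,9), (6,11), (11,12), (11,13), (14,17), (20,21), (18,22).
Pick (1,3); next start ≥ 3 → (4,6); next start ≥ 6 → (7,9); next start ≥ 9 → (11,12); next start ≥ 12 → (14,17); next start ≥ 17 → (20,21).
Selected: (1,3) (4,6) (7,9) (11,12) (14,17) (20,21)

12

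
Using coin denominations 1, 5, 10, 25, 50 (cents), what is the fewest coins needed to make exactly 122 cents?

6

Use the largest denomination that fits, subtract, and repeat.
122 − 2×50→22 − 2×10→2 − 2×1→0
Total coins = 2 + 2 + 2 = 6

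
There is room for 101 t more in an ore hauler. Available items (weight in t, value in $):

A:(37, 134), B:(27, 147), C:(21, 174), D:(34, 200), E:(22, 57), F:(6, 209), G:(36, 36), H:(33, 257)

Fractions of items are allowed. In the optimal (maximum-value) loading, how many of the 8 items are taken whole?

Greedy by value/weight ratio, highest first.
Order: F (209/6=34.83) > C (174/21=8.29) > H (257/33=7.79) > D (200/34=5.88) > B (147/27=5.44) > A (134/37=3.62) > E (57/22=2.59) > G (36/36=1.00)
Fill: take F (6 @ 209) → take C (21 @ 174) → take H (33 @ 257) → take D (34 @ 200) → take 7/27 of B → 38.11; 101/101 used.
4 item(s) taken whole; one partial (take 7/27 of B).

4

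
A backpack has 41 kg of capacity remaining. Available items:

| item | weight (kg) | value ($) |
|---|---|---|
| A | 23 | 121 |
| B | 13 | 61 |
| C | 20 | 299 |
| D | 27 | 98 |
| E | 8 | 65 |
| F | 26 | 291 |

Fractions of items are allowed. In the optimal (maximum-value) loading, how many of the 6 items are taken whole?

1

Ratios (sorted): C 14.95, F 11.19, E 8.12, A 5.26, B 4.69, D 3.63
take C (20 @ 299); take 21/26 of F → 235.04. Capacity used 41/41.
1 item(s) taken whole; one partial (take 21/26 of F).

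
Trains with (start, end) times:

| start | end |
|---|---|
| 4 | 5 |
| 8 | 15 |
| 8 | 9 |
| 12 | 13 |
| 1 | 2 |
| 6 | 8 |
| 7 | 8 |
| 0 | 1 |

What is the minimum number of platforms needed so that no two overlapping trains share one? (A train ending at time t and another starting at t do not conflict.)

Count concurrent intervals with a sweep; the peak is the room count.
Events (time:±→running): 0:+→1 1:-→0 1:+→1 2:-→0 4:+→1 5:-→0 6:+→1 7:+→2 … peak 2.

2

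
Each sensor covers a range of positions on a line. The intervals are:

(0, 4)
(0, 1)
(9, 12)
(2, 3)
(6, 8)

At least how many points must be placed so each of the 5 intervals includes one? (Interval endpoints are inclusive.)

4

Sorted: [0,1] [2,3] [0,4] [6,8] [9,12]
{[0,1]} hit by 1; {[2,3],[0,4]} hit by 3; {[6,8]} hit by 8; {[9,12]} hit by 12.
Points: 1, 3, 8, 12 (4 total).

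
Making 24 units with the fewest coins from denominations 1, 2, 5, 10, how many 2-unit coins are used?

Greedy: take as many of the largest coin as possible, then repeat with the remainder.
24 − 2×10→4 − 2×2→0
Count of 2: 2

2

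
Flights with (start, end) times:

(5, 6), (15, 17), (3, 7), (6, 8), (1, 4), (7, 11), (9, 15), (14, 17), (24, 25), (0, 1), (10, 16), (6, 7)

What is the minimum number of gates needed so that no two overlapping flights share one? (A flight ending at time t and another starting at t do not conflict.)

3

Count concurrent intervals with a sweep; the peak is the room count.
starts: [0, 1, 3, 5, 6, 6, 7, 9, 10, 14, 15, 24]
ends:   [1, 4, 6, 7, 7, 8, 11, 15, 16, 17, 17, 25]
s0→1 e1→0 s1→1 s3→2 e4→1 s5→2 e6→1 s6→2 s6→3  — peak 3.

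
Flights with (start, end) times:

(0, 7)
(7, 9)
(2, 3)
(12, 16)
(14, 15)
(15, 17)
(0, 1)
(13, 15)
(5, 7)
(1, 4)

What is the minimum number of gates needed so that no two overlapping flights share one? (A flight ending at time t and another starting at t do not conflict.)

starts: [0, 0, 1, 2, 5, 7, 12, 13, 14, 15]
ends:   [1, 3, 4, 7, 7, 9, 15, 15, 16, 17]
s0→1 s0→2 e1→1 s1→2 s2→3  — peak 3.

3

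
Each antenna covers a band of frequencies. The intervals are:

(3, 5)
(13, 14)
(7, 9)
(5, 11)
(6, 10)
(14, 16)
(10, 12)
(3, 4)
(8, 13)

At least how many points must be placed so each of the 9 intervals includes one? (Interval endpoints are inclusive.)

4

By right end: [3,4]  [3,5]  [7,9]  [6,10]  [5,11]  [10,12]  [8,13]  [13,14]  [14,16]
[3,4] uncovered → point at 4; [7,9] uncovered → point at 9; [10,12] uncovered → point at 12; [13,14] uncovered → point at 14.
Points: 4, 9, 12, 14 (4 total).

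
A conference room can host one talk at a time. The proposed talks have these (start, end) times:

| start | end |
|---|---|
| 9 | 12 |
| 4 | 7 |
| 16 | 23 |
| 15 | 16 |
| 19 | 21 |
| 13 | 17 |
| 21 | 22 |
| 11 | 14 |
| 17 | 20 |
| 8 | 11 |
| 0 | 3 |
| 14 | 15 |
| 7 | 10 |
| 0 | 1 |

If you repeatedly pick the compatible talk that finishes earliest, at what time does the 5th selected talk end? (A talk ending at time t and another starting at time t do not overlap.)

15

Sort by end time and greedily take each interval whose start is ≥ the last chosen end.
By end time: (0,1), (0,3), (4,7), (7,10), (8,11), (9,12), (11,14), (14,15), (15,16), (13,17), (17,20), (19,21), (21,22), (16,23).
Pick (0,1); next start ≥ 1 → (4,7); next start ≥ 7 → (7,10); next start ≥ 10 → (11,14); next start ≥ 14 → (14,15); next start ≥ 15 → (15,16); next start ≥ 16 → (17,20); next start ≥ 20 → (21,22).
Selected: (0,1) (4,7) (7,10) (11,14) (14,15) (15,16) (17,20) (21,22)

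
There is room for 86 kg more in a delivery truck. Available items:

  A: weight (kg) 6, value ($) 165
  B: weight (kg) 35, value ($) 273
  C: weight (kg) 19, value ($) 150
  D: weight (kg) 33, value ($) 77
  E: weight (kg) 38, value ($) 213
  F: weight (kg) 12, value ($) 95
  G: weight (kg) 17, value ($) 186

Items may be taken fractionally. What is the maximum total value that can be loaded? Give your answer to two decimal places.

Sort by value per unit weight and fill in that order.
Ratios (sorted): A 27.50, G 10.94, F 7.92, C 7.89, B 7.80, E 5.61, D 2.33
take A (6 @ 165); take G (17 @ 186); take F (12 @ 95); take C (19 @ 150); take 32/35 of B → 249.60. Capacity used 86/86.
Total value = 845.60

845.60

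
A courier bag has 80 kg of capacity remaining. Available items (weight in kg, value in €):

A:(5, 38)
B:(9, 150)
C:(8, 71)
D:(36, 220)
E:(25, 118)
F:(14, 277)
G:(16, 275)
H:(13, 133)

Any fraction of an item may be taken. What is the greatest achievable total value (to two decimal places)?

Sort by value per unit weight and fill in that order.
Ratios (sorted): F 19.79, G 17.19, B 16.67, H 10.23, C 8.88, A 7.60, D 6.11, E 4.72
take F (14 @ 277); take G (16 @ 275); take B (9 @ 150); take H (13 @ 133); take C (8 @ 71); take A (5 @ 38); take 15/36 of D → 91.67. Capacity used 80/80.
Total value = 1035.67

1035.67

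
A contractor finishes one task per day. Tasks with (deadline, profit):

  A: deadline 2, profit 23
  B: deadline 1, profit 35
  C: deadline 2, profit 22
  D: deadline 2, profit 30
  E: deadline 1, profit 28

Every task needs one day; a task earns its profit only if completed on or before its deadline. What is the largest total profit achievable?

65

By profit: B(d1,35), D(d2,30), E(d1,28), A(d2,23), C(d2,22)
B→slot 1; D→slot 2; E skipped; A skipped; C skipped.
Profit = 35 + 30 = 65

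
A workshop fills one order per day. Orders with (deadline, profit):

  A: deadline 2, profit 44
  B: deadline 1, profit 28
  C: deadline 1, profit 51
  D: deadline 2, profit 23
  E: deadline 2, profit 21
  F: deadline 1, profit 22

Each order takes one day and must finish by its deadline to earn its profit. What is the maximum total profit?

95

Sort by profit descending; place each in the latest free slot ≤ its deadline.
By profit: C(d1,51), A(d2,44), B(d1,28), D(d2,23), F(d1,22), E(d2,21)
C→slot 1; A→slot 2; B skipped; D skipped; F skipped; E skipped.
Profit = 51 + 44 = 95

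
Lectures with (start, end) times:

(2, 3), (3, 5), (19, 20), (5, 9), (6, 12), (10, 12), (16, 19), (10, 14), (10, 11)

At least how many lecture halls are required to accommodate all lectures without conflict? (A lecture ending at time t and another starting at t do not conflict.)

4

The answer is the maximum number of intervals overlapping at any instant.
Events (time:±→running): 2:+→1 3:-→0 3:+→1 5:-→0 5:+→1 6:+→2 9:-→1 10:+→2 10:+→3 10:+→4 … peak 4.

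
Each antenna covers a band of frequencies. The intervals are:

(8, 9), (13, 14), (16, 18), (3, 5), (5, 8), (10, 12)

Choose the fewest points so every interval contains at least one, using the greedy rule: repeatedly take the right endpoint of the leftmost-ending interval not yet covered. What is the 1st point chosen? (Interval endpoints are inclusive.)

5

Process intervals by earliest right end; each time one isn't hit yet, stab at its right endpoint.
By right end: [3,5]  [5,8]  [8,9]  [10,12]  [13,14]  [16,18]
[3,5] uncovered → point at 5; [8,9] uncovered → point at 9; [10,12] uncovered → point at 12; [13,14] uncovered → point at 14; [16,18] uncovered → point at 18.
Points: 5, 9, 12, 14, 18 (5 total).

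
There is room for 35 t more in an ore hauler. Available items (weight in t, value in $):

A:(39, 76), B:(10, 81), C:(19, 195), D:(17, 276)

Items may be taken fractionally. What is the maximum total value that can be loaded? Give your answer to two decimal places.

460.74

Greedy by value/weight ratio, highest first.
Ratios (sorted): D 16.24, C 10.26, B 8.10, A 1.95
take D (17 @ 276); take 18/19 of C → 184.74. Capacity used 35/35.
Total value = 460.74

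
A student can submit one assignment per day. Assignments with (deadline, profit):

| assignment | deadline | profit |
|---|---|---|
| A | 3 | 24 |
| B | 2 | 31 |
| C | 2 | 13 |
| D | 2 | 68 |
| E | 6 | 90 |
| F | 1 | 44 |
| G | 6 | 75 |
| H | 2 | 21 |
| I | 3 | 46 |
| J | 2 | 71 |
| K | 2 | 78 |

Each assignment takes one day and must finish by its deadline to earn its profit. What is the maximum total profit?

Sort by profit descending; place each in the latest free slot ≤ its deadline.
Profit order: E=90 K=78 G=75 J=71 D=68 I=46 F=44 B=31 A=24 H=21 C=13
Assign: E→slot 6, K→slot 2, G→slot 5, J→slot 1, D skipped, I→slot 3, F skipped, B skipped, A skipped, H skipped, C skipped.
Slots: [1:J] [2:K] [3:I] [5:G] [6:E]
Profit = 71 + 78 + 46 + 75 + 90 = 360

360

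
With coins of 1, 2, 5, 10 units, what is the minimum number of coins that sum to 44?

44 = 4×10 + 2×2
Total coins = 4 + 2 = 6

6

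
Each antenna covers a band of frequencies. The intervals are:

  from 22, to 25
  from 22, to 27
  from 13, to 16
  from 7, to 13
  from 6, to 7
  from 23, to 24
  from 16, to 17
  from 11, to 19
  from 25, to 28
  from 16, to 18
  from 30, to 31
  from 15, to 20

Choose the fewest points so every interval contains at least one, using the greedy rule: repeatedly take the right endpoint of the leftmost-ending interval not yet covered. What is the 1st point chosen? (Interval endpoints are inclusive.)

7

Sort by right endpoint; whenever an interval is uncovered, place a point at its right end.
By right end: [6,7]  [7,13]  [13,16]  [16,17]  [16,18]  [11,19]  [15,20]  [23,24]  [22,25]  [22,27]  [25,28]  [30,31]
[6,7] uncovered → point at 7; [13,16] uncovered → point at 16; [23,24] uncovered → point at 24; [25,28] uncovered → point at 28; [30,31] uncovered → point at 31.
Points: 7, 16, 24, 28, 31 (5 total).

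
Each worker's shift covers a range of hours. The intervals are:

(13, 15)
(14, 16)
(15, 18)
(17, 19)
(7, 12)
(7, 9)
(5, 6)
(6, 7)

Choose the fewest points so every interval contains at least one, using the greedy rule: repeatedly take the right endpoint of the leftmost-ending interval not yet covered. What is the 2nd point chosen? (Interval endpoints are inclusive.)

Sorted: [5,6] [6,7] [7,9] [7,12] [13,15] [14,16] [15,18] [17,19]
{[5,6],[6,7]} hit by 6; {[7,9],[7,12]} hit by 9; {[13,15],[14,16],[15,18]} hit by 15; {[17,19]} hit by 19.
Points: 6, 9, 15, 19 (4 total).

9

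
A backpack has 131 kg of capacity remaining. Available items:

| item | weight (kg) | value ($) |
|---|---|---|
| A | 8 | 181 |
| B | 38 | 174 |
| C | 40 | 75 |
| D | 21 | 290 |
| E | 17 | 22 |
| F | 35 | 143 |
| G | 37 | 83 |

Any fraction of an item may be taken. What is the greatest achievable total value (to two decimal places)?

Order: A (181/8=22.62) > D (290/21=13.81) > B (174/38=4.58) > F (143/35=4.09) > G (83/37=2.24) > C (75/40=1.88) > E (22/17=1.29)
Fill: take A (8 @ 181) → take D (21 @ 290) → take B (38 @ 174) → take F (35 @ 143) → take 29/37 of G → 65.05; 131/131 used.
Total value = 853.05

853.05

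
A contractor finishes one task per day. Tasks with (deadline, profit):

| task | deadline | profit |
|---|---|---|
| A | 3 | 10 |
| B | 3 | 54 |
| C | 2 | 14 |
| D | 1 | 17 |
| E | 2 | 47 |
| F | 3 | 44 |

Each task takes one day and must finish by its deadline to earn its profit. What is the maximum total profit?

Take jobs in profit order; each goes to the latest open slot no later than its deadline.
Profit order: B=54 E=47 F=44 D=17 C=14 A=10
Assign: B→slot 3, E→slot 2, F→slot 1, D skipped, C skipped, A skipped.
Slots: [1:F] [2:E] [3:B]
Profit = 44 + 47 + 54 = 145

145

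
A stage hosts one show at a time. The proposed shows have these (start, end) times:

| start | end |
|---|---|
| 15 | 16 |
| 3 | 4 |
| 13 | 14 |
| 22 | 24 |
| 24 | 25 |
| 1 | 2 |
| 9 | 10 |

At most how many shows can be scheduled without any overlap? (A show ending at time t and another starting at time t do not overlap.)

Sorted by end: (1,2)  (3,4)  (9,10)  (13,14)  (15,16)  (22,24)  (24,25)
take (1,2); take (3,4); take (9,10); take (13,14); take (15,16); take (22,24); take (24,25).
Selected 7 shows.

7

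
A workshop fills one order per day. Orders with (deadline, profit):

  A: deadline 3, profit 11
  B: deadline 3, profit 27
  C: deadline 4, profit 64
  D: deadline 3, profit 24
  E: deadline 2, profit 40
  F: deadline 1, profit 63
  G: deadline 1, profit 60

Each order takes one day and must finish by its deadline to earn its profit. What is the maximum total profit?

194

By profit: C(d4,64), F(d1,63), G(d1,60), E(d2,40), B(d3,27), D(d3,24), A(d3,11)
C→slot 4; F→slot 1; G skipped; E→slot 2; B→slot 3; D skipped; A skipped.
Profit = 63 + 40 + 27 + 64 = 194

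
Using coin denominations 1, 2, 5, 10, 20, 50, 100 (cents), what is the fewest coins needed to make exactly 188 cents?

7

Greedy: take as many of the largest coin as possible, then repeat with the remainder.
188 − 1×100→88 − 1×50→38 − 1×20→18 − 1×10→8 − 1×5→3 − 1×2→1 − 1×1→0
Total coins = 1 + 1 + 1 + 1 + 1 + 1 + 1 = 7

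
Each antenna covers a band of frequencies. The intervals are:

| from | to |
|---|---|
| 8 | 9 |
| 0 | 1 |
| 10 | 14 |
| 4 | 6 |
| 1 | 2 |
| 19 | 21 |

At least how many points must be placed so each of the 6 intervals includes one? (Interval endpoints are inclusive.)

5

Sorted: [0,1] [1,2] [4,6] [8,9] [10,14] [19,21]
{[0,1],[1,2]} hit by 1; {[4,6]} hit by 6; {[8,9]} hit by 9; {[10,14]} hit by 14; {[19,21]} hit by 21.
Points: 1, 6, 9, 14, 21 (5 total).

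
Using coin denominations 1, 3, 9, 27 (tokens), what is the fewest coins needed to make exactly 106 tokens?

8

106 − 3×27→25 − 2×9→7 − 2×3→1 − 1×1→0
Total coins = 3 + 2 + 2 + 1 = 8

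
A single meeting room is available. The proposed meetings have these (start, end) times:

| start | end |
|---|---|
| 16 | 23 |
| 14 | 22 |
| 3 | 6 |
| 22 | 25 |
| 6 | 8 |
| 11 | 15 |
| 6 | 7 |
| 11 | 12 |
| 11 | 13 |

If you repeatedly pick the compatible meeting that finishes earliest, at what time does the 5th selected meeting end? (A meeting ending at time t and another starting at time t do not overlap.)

Sort by end time and greedily take each interval whose start is ≥ the last chosen end.
By end time: (3,6), (6,7), (6,8), (11,12), (11,13), (11,15), (14,22), (16,23), (22,25).
Pick (3,6); next start ≥ 6 → (6,7); next start ≥ 7 → (11,12); next start ≥ 12 → (14,22); next start ≥ 22 → (22,25).
Selected: (3,6) (6,7) (11,12) (14,22) (22,25)

25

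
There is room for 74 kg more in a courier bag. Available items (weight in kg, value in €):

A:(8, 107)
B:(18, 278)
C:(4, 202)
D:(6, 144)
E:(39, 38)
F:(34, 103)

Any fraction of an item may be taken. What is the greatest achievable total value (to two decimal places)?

Sort by value per unit weight and fill in that order.
Ratios (sorted): C 50.50, D 24.00, B 15.44, A 13.38, F 3.03, E 0.97
take C (4 @ 202); take D (6 @ 144); take B (18 @ 278); take A (8 @ 107); take F (34 @ 103); take 4/39 of E → 3.90. Capacity used 74/74.
Total value = 837.90

837.90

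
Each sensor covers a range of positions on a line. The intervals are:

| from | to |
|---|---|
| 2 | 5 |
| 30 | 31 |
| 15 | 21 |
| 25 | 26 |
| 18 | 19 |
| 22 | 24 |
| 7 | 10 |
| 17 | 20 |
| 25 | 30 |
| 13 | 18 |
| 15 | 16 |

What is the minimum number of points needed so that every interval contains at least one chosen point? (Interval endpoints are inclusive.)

7

Process intervals by earliest right end; each time one isn't hit yet, stab at its right endpoint.
Sorted: [2,5] [7,10] [15,16] [13,18] [18,19] [17,20] [15,21] [22,24] [25,26] [25,30] [30,31]
{[2,5]} hit by 5; {[7,10]} hit by 10; {[15,16],[13,18]} hit by 16; {[18,19],[17,20],[15,21]} hit by 19; {[22,24]} hit by 24; {[25,26],[25,30]} hit by 26; {[30,31]} hit by 31.
Points: 5, 10, 16, 19, 24, 26, 31 (7 total).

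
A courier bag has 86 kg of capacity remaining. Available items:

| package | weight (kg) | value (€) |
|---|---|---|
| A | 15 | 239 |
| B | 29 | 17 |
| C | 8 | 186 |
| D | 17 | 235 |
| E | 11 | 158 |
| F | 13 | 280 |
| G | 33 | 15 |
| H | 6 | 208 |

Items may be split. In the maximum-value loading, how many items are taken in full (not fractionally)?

6

Sort by value per unit weight and fill in that order.
Ratios (sorted): H 34.67, C 23.25, F 21.54, A 15.93, E 14.36, D 13.82, B 0.59, G 0.45
take H (6 @ 208); take C (8 @ 186); take F (13 @ 280); take A (15 @ 239); take E (11 @ 158); take D (17 @ 235); take 16/29 of B → 9.38. Capacity used 86/86.
6 item(s) taken whole; one partial (take 16/29 of B).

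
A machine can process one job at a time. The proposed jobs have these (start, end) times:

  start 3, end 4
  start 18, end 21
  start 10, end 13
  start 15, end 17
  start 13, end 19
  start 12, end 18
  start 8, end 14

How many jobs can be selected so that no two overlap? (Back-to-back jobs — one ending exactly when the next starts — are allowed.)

Order by finish time; keep every interval that doesn't clash with the previous kept one.
Sorted by end: (3,4)  (10,13)  (8,14)  (15,17)  (12,18)  (13,19)  (18,21)
take (3,4); take (10,13); take (15,17); skip (13,19); take (18,21).
Selected 4 jobs.

4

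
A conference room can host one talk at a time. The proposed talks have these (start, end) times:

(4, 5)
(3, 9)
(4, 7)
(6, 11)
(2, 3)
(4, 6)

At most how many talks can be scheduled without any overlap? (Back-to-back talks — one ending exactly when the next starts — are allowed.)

3

Order by finish time; keep every interval that doesn't clash with the previous kept one.
By end time: (2,3), (4,5), (4,6), (4,7), (3,9), (6,11).
Pick (2,3); next start ≥ 3 → (4,5); next start ≥ 5 → (6,11).
Selected 3 talks.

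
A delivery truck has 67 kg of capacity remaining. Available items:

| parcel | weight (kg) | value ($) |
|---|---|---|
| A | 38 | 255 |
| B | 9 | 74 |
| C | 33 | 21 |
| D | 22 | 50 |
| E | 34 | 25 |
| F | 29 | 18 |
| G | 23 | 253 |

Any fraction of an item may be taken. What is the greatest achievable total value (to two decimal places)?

Sort by value per unit weight and fill in that order.
Order: G (253/23=11.00) > B (74/9=8.22) > A (255/38=6.71) > D (50/22=2.27) > E (25/34=0.74) > C (21/33=0.64) > F (18/29=0.62)
Fill: take G (23 @ 253) → take B (9 @ 74) → take 35/38 of A → 234.87; 67/67 used.
Total value = 561.87

561.87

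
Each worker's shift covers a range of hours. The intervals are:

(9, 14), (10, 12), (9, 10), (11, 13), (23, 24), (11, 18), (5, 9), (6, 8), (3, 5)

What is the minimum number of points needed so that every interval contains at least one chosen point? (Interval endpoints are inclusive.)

5

Process intervals by earliest right end; each time one isn't hit yet, stab at its right endpoint.
Sorted: [3,5] [6,8] [5,9] [9,10] [10,12] [11,13] [9,14] [11,18] [23,24]
{[3,5]} hit by 5; {[6,8],[5,9]} hit by 8; {[9,10],[10,12]} hit by 10; {[11,13],[9,14],[11,18]} hit by 13; {[23,24]} hit by 24.
Points: 5, 8, 10, 13, 24 (5 total).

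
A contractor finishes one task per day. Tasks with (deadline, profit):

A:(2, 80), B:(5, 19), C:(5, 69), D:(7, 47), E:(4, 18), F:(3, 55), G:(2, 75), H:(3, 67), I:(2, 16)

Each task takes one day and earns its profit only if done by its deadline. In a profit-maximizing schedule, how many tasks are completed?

By profit: A(d2,80), G(d2,75), C(d5,69), H(d3,67), F(d3,55), D(d7,47), B(d5,19), E(d4,18), I(d2,16)
A→slot 2; G→slot 1; C→slot 5; H→slot 3; F skipped; D→slot 7; B→slot 4; E skipped; I skipped.
6 of 9 scheduled.

6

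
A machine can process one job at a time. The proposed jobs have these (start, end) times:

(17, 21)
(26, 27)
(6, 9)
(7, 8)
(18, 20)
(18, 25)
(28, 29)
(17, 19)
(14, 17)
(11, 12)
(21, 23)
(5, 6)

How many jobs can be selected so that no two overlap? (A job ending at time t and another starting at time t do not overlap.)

8

Sort by end time and greedily take each interval whose start is ≥ the last chosen end.
By end time: (5,6), (7,8), (6,9), (11,12), (14,17), (17,19), (18,20), (17,21), (21,23), (18,25), (26,27), (28,29).
Pick (5,6); next start ≥ 6 → (7,8); next start ≥ 8 → (11,12); next start ≥ 12 → (14,17); next start ≥ 17 → (17,19); next start ≥ 19 → (21,23); next start ≥ 23 → (26,27); next start ≥ 27 → (28,29).
Selected 8 jobs.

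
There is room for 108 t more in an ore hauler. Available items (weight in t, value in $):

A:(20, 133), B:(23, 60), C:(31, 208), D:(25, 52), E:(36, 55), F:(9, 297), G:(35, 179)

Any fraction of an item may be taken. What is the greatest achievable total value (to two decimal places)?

Order: F (297/9=33.00) > C (208/31=6.71) > A (133/20=6.65) > G (179/35=5.11) > B (60/23=2.61) > D (52/25=2.08) > E (55/36=1.53)
Fill: take F (9 @ 297) → take C (31 @ 208) → take A (20 @ 133) → take G (35 @ 179) → take 13/23 of B → 33.91; 108/108 used.
Total value = 850.91

850.91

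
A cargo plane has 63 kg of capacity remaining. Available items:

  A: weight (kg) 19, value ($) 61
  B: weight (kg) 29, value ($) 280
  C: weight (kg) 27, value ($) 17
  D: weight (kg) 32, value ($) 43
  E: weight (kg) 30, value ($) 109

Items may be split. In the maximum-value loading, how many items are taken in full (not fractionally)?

2

Greedy by value/weight ratio, highest first.
Ratios (sorted): B 9.66, E 3.63, A 3.21, D 1.34, C 0.63
take B (29 @ 280); take E (30 @ 109); take 4/19 of A → 12.84. Capacity used 63/63.
2 item(s) taken whole; one partial (take 4/19 of A).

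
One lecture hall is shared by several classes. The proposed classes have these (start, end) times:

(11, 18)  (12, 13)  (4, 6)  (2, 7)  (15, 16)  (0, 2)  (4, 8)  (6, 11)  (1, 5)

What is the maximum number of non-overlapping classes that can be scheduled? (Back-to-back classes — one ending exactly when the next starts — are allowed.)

5

Sort by end time and greedily take each interval whose start is ≥ the last chosen end.
By end time: (0,2), (1,5), (4,6), (2,7), (4,8), (6,11), (12,13), (15,16), (11,18).
Pick (0,2); next start ≥ 2 → (4,6); next start ≥ 6 → (6,11); next start ≥ 11 → (12,13); next start ≥ 13 → (15,16).
Selected 5 classes.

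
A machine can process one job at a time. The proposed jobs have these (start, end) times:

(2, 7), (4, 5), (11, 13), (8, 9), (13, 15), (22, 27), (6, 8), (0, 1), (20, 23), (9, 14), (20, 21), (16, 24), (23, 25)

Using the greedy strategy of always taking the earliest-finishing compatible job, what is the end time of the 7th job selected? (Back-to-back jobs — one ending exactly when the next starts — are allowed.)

By end time: (0,1), (4,5), (2,7), (6,8), (8,9), (11,13), (9,14), (13,15), (20,21), (20,23), (16,24), (23,25), (22,27).
Pick (0,1); next start ≥ 1 → (4,5); next start ≥ 5 → (6,8); next start ≥ 8 → (8,9); next start ≥ 9 → (11,13); next start ≥ 13 → (13,15); next start ≥ 15 → (20,21); next start ≥ 21 → (23,25).
Selected: (0,1) (4,5) (6,8) (8,9) (11,13) (13,15) (20,21) (23,25)

21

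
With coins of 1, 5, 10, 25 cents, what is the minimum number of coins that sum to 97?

7

Use the largest denomination that fits, subtract, and repeat.
97 = 3×25 + 2×10 + 2×1
Total coins = 3 + 2 + 2 = 7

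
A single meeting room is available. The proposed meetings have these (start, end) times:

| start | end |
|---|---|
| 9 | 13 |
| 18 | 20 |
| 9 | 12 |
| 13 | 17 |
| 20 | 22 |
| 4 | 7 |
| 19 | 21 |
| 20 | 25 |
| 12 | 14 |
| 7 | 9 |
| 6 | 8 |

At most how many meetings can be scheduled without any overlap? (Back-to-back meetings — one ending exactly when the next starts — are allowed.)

By end time: (4,7), (6,8), (7,9), (9,12), (9,13), (12,14), (13,17), (18,20), (19,21), (20,22), (20,25).
Pick (4,7); next start ≥ 7 → (7,9); next start ≥ 9 → (9,12); next start ≥ 12 → (12,14); next start ≥ 14 → (18,20); next start ≥ 20 → (20,22).
Selected 6 meetings.

6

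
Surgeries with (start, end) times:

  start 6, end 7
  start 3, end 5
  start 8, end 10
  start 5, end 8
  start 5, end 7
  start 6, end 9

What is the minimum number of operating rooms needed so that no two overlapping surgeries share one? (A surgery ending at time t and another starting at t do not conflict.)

The answer is the maximum number of intervals overlapping at any instant.
starts: [3, 5, 5, 6, 6, 8]
ends:   [5, 7, 7, 8, 9, 10]
s3→1 e5→0 s5→1 s5→2 s6→3 s6→4  — peak 4.

4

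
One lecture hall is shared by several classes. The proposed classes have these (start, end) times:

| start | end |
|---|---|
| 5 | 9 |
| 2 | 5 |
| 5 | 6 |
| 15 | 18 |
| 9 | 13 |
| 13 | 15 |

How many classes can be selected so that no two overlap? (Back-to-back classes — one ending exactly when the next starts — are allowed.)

5

Sorted by end: (2,5)  (5,6)  (5,9)  (9,13)  (13,15)  (15,18)
take (2,5); take (5,6); take (9,13); take (13,15); take (15,18).
Selected 5 classes.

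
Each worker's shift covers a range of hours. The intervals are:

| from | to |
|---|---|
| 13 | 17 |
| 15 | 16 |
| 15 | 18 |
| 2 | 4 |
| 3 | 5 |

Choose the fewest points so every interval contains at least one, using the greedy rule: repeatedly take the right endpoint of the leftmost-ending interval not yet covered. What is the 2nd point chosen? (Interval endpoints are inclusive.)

16

Process intervals by earliest right end; each time one isn't hit yet, stab at its right endpoint.
By right end: [2,4]  [3,5]  [15,16]  [13,17]  [15,18]
[2,4] uncovered → point at 4; [15,16] uncovered → point at 16.
Points: 4, 16 (2 total).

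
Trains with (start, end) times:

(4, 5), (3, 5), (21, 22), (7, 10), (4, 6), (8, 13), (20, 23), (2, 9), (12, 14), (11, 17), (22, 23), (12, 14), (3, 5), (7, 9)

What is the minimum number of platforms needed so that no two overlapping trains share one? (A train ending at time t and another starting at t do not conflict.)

5

Count concurrent intervals with a sweep; the peak is the room count.
starts: [2, 3, 3, 4, 4, 7, 7, 8, 11, 12, 12, 20, 21, 22]
ends:   [5, 5, 5, 6, 9, 9, 10, 13, 14, 14, 17, 22, 23, 23]
s2→1 s3→2 s3→3 s4→4 s4→5  — peak 5.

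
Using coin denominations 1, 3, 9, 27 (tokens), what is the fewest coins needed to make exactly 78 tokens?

6

Use the largest denomination that fits, subtract, and repeat.
78 − 2×27→24 − 2×9→6 − 2×3→0
Total coins = 2 + 2 + 2 = 6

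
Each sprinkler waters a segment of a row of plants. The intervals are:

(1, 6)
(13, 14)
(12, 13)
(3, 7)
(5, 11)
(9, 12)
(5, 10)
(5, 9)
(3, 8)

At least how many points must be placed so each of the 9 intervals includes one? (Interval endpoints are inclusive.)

3

By right end: [1,6]  [3,7]  [3,8]  [5,9]  [5,10]  [5,11]  [9,12]  [12,13]  [13,14]
[1,6] uncovered → point at 6; [9,12] uncovered → point at 12; [13,14] uncovered → point at 14.
Points: 6, 12, 14 (3 total).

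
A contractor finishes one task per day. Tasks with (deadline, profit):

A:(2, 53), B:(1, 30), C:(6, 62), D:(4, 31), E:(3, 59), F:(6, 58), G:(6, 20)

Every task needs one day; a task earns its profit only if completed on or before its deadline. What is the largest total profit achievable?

293

Sort by profit descending; place each in the latest free slot ≤ its deadline.
By profit: C(d6,62), E(d3,59), F(d6,58), A(d2,53), D(d4,31), B(d1,30), G(d6,20)
C→slot 6; E→slot 3; F→slot 5; A→slot 2; D→slot 4; B→slot 1; G skipped.
Profit = 30 + 53 + 59 + 31 + 58 + 62 = 293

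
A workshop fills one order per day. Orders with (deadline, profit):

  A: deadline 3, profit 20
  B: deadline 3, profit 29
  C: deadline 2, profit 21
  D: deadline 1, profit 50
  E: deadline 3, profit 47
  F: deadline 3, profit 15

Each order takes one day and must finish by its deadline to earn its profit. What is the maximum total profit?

126

Take jobs in profit order; each goes to the latest open slot no later than its deadline.
By profit: D(d1,50), E(d3,47), B(d3,29), C(d2,21), A(d3,20), F(d3,15)
D→slot 1; E→slot 3; B→slot 2; C skipped; A skipped; F skipped.
Profit = 50 + 29 + 47 = 126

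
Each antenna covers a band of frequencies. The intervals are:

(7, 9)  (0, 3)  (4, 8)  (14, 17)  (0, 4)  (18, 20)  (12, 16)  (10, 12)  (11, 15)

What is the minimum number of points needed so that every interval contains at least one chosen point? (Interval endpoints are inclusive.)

Process intervals by earliest right end; each time one isn't hit yet, stab at its right endpoint.
Sorted: [0,3] [0,4] [4,8] [7,9] [10,12] [11,15] [12,16] [14,17] [18,20]
{[0,3],[0,4]} hit by 3; {[4,8],[7,9]} hit by 8; {[10,12],[11,15],[12,16]} hit by 12; {[14,17]} hit by 17; {[18,20]} hit by 20.
Points: 3, 8, 12, 17, 20 (5 total).

5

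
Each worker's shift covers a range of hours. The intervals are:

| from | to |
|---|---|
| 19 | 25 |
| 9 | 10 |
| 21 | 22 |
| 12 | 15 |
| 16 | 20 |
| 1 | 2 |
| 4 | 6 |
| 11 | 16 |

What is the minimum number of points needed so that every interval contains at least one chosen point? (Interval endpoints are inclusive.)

6

Process intervals by earliest right end; each time one isn't hit yet, stab at its right endpoint.
Sorted: [1,2] [4,6] [9,10] [12,15] [11,16] [16,20] [21,22] [19,25]
{[1,2]} hit by 2; {[4,6]} hit by 6; {[9,10]} hit by 10; {[12,15],[11,16]} hit by 15; {[16,20]} hit by 20; {[21,22],[19,25]} hit by 22.
Points: 2, 6, 10, 15, 20, 22 (6 total).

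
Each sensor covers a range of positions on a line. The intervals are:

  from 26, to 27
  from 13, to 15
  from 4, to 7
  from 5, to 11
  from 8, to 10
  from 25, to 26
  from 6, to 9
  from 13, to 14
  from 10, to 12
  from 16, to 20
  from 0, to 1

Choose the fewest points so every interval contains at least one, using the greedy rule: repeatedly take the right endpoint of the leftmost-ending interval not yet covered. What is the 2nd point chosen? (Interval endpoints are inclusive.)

7

By right end: [0,1]  [4,7]  [6,9]  [8,10]  [5,11]  [10,12]  [13,14]  [13,15]  [16,20]  [25,26]  [26,27]
[0,1] uncovered → point at 1; [4,7] uncovered → point at 7; [8,10] uncovered → point at 10; [13,14] uncovered → point at 14; [16,20] uncovered → point at 20; [25,26] uncovered → point at 26.
Points: 1, 7, 10, 14, 20, 26 (6 total).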